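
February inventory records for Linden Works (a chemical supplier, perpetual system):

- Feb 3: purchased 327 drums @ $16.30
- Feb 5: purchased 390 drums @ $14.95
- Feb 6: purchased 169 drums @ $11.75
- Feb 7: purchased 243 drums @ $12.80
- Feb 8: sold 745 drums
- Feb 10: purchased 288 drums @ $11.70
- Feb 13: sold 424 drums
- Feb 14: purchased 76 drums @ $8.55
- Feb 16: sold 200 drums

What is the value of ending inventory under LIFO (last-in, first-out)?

Feb 8, 745 sold [LIFO — newest first]: 243 @ $12.80 + 169 @ $11.75 + 333 @ $14.95 = $10,074.50
Feb 13, 424 sold [LIFO — newest first]: 288 @ $11.70 + 57 @ $14.95 + 79 @ $16.30 = $5,509.45
Feb 16, 200 sold [LIFO — newest first]: 76 @ $8.55 + 124 @ $16.30 = $2,671.00
Total COGS = $10,074.50 + $5,509.45 + $2,671.00 = $18,254.95
Ending inventory: 124 @ $16.30 = $2,021.20

Ending inventory = $2,021.20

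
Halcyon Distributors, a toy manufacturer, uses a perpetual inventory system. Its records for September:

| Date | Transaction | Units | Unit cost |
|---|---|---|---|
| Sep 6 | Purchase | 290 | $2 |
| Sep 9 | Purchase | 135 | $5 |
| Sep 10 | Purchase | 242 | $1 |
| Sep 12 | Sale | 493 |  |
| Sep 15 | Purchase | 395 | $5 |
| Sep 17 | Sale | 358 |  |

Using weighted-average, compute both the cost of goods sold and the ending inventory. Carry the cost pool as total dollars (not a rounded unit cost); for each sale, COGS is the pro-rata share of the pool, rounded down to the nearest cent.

COGS = $2,594.79; ending inventory = $877.21

After Sep 6: 290 on hand, pool $580.00 (≈ $2.0000 each)
After Sep 9: 425 on hand, pool $1,255.00 (≈ $2.9529 each)
After Sep 10: 667 on hand, pool $1,497.00 (≈ $2.2444 each)
Sep 12, sell 493: 493/667 × $1,497.00 → $1,106.47
After Sep 15: 569 on hand, pool $2,365.53 (≈ $4.1573 each)
Sep 17, sell 358: 358/569 × $2,365.53 → $1,488.32
Total COGS = $1,106.47 + $1,488.32 = $2,594.79
Ending inventory (cost pool remaining) = $877.21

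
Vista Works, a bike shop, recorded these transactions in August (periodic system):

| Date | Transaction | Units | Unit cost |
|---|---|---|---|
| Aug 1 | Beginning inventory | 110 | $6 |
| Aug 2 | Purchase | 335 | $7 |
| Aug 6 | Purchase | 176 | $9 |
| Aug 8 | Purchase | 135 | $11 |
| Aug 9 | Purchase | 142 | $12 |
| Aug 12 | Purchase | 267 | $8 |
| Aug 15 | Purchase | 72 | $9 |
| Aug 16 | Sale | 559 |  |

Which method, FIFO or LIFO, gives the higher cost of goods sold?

LIFO

FIFO COGS: 110 @ $6 + 335 @ $7 + 114 @ $9 = $4,031
LIFO COGS: 72 @ $9 + 267 @ $8 + 142 @ $12 + 78 @ $11 = $5,346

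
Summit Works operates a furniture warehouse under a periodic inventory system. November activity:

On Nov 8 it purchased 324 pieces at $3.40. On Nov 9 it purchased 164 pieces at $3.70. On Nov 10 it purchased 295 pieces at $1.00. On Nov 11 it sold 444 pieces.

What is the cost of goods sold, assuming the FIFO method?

COGS = $1,545.60

Nov 11, 444 sold [FIFO — oldest first]: 324 @ $3.40 + 120 @ $3.70 = $1,545.60
Ending inventory: 44 @ $3.70 + 295 @ $1.00 = $457.80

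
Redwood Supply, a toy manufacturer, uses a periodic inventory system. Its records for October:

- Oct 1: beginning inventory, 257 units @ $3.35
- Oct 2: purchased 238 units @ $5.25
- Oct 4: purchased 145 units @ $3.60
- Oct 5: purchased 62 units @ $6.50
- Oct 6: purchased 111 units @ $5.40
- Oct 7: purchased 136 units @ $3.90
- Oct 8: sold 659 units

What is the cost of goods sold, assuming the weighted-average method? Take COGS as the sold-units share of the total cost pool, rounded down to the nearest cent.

Oct 8, sell 659: 659/949 × $4,165.25 → $2,892.41
Ending inventory (cost pool remaining) = $1,272.84

COGS = $2,892.41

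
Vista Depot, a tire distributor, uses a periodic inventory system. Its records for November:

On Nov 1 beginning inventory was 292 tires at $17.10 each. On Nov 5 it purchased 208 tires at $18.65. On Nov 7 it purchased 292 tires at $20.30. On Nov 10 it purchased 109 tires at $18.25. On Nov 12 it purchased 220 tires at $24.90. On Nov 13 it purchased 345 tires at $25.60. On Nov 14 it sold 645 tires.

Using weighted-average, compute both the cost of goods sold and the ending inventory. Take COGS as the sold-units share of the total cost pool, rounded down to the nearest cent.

COGS = $13,682.82; ending inventory = $17,416.43

Nov 14, sell 645: 645/1466 × $31,099.25 → $13,682.82
Ending inventory (cost pool remaining) = $17,416.43
Check: goods available $31,099.25 = COGS $13,682.82 + ending $17,416.43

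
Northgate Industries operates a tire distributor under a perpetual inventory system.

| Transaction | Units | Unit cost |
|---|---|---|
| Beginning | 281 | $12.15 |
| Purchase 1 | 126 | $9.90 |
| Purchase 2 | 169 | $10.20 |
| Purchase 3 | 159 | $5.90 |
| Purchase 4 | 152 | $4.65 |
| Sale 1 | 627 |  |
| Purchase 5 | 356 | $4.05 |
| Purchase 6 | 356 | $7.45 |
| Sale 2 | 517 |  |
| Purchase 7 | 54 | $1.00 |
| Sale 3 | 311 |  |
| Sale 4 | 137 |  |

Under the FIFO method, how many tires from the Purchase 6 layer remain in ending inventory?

7

Sale 1 (627) [FIFO — oldest first]: 281 @ $12.15 + 126 @ $9.90 + 169 @ $10.20 + 51 @ $5.90 = $6,686.25
Sale 2 (517) [FIFO — oldest first]: 108 @ $5.90 + 152 @ $4.65 + 257 @ $4.05 = $2,384.85
Sale 3 (311) [FIFO — oldest first]: 99 @ $4.05 + 212 @ $7.45 = $1,980.35
Sale 4 (137) [FIFO — oldest first]: 137 @ $7.45 = $1,020.65
Total COGS = $6,686.25 + $2,384.85 + $1,980.35 + $1,020.65 = $12,072.10
Ending inventory: 7 @ $7.45 + 54 @ $1.00 = $106.15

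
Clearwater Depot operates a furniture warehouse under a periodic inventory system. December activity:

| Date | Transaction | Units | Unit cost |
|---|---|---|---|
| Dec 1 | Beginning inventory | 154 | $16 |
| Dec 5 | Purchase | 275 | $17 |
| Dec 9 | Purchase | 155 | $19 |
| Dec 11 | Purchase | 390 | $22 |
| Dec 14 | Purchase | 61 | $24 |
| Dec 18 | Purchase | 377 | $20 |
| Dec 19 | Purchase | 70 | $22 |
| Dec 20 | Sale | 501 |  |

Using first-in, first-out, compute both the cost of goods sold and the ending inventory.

COGS = $8,507; ending inventory = $20,701

Dec 20, 501 sold [FIFO — oldest first]: 154 @ $16 + 275 @ $17 + 72 @ $19 = $8,507
Ending inventory: 83 @ $19 + 390 @ $22 + 61 @ $24 + 377 @ $20 + 70 @ $22 = $20,701
Check: goods available $29,208 = COGS $8,507 + ending $20,701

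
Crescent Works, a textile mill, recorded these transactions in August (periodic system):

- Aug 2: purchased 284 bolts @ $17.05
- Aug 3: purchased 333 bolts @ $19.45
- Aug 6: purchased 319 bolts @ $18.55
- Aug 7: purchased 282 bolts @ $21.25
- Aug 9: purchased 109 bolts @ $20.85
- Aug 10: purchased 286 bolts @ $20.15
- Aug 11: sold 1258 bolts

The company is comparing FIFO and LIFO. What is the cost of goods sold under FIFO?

FIFO COGS: 284 @ $17.05 + 333 @ $19.45 + 319 @ $18.55 + 282 @ $21.25 + 40 @ $20.85 = $24,063.00
LIFO COGS: 286 @ $20.15 + 109 @ $20.85 + 282 @ $21.25 + 319 @ $18.55 + 262 @ $19.45 = $25,041.40

COGS = $24,063.00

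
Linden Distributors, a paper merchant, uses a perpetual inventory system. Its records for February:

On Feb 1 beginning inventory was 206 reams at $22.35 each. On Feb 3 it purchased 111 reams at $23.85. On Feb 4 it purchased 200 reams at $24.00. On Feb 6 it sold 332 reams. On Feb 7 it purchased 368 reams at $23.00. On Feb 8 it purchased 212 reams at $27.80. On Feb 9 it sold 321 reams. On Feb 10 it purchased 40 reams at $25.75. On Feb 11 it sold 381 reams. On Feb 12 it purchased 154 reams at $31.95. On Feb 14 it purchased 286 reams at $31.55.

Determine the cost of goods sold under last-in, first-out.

COGS = $25,137.00

Feb 6, 332 sold [LIFO — newest first]: 200 @ $24.00 + 111 @ $23.85 + 21 @ $22.35 = $7,916.70
Feb 9, 321 sold [LIFO — newest first]: 212 @ $27.80 + 109 @ $23.00 = $8,400.60
Feb 11, 381 sold [LIFO — newest first]: 40 @ $25.75 + 259 @ $23.00 + 82 @ $22.35 = $8,819.70
Total COGS = $7,916.70 + $8,400.60 + $8,819.70 = $25,137.00
Ending inventory: 103 @ $22.35 + 154 @ $31.95 + 286 @ $31.55 = $16,245.65
Check: goods available $41,382.65 = COGS $25,137.00 + ending $16,245.65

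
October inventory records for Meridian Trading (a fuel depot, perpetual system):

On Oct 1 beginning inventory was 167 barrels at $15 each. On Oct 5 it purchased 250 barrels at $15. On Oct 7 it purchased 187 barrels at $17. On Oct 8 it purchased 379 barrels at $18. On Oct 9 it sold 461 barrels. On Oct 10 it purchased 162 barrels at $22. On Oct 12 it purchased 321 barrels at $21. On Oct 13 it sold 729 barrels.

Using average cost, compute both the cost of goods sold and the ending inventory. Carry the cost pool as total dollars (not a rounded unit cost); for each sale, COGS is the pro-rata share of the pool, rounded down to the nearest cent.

After Oct 1: 167 on hand, pool $2,505.00 (≈ $15.0000 each)
After Oct 5: 417 on hand, pool $6,255.00 (≈ $15.0000 each)
After Oct 7: 604 on hand, pool $9,434.00 (≈ $15.6192 each)
After Oct 8: 983 on hand, pool $16,256.00 (≈ $16.5371 each)
Oct 9, sell 461: 461/983 × $16,256.00 → $7,623.61
After Oct 10: 684 on hand, pool $12,196.39 (≈ $17.8310 each)
After Oct 12: 1005 on hand, pool $18,937.39 (≈ $18.8432 each)
Oct 13, sell 729: 729/1005 × $18,937.39 → $13,736.67
Total COGS = $7,623.61 + $13,736.67 = $21,360.28
Ending inventory (cost pool remaining) = $5,200.72

COGS = $21,360.28; ending inventory = $5,200.72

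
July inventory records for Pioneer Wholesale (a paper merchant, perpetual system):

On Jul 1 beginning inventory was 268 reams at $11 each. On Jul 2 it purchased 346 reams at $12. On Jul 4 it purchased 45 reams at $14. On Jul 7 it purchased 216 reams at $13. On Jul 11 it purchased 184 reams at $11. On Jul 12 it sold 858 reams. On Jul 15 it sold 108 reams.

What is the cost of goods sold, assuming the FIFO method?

COGS = $11,539

Jul 12, 858 sold [FIFO — oldest first]: 268 @ $11 + 346 @ $12 + 45 @ $14 + 199 @ $13 = $10,317
Jul 15, 108 sold [FIFO — oldest first]: 17 @ $13 + 91 @ $11 = $1,222
Total COGS = $10,317 + $1,222 = $11,539
Ending inventory: 93 @ $11 = $1,023
Check: goods available $12,562 = COGS $11,539 + ending $1,023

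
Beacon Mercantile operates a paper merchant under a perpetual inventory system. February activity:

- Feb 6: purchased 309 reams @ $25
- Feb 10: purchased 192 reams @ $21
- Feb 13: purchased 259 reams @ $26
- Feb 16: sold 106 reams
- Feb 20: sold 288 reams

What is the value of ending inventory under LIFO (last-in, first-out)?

Ending inventory = $8,922

Feb 16, 106 sold [LIFO — newest first]: 106 @ $26 = $2,756
Feb 20, 288 sold [LIFO — newest first]: 153 @ $26 + 135 @ $21 = $6,813
Total COGS = $2,756 + $6,813 = $9,569
Ending inventory: 309 @ $25 + 57 @ $21 = $8,922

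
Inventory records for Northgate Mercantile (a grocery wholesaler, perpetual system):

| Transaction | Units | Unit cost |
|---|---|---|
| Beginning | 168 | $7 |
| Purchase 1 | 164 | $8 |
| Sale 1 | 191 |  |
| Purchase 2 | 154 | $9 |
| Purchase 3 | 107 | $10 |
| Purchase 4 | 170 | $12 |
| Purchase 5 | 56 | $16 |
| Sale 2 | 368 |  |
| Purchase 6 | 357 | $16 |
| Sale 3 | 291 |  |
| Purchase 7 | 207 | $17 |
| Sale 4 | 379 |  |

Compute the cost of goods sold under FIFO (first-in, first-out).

Sale 1 (191) [FIFO — oldest first]: 168 @ $7 + 23 @ $8 = $1,360
Sale 2 (368) [FIFO — oldest first]: 141 @ $8 + 154 @ $9 + 73 @ $10 = $3,244
Sale 3 (291) [FIFO — oldest first]: 34 @ $10 + 170 @ $12 + 56 @ $16 + 31 @ $16 = $3,772
Sale 4 (379) [FIFO — oldest first]: 326 @ $16 + 53 @ $17 = $6,117
Total COGS = $1,360 + $3,244 + $3,772 + $6,117 = $14,493
Ending inventory: 154 @ $17 = $2,618

COGS = $14,493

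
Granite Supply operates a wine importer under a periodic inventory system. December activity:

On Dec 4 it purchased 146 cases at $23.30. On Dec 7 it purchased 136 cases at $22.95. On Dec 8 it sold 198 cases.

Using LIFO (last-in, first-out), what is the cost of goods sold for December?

Dec 8, 198 sold [LIFO — newest first]: 136 @ $22.95 + 62 @ $23.30 = $4,565.80
Ending inventory: 84 @ $23.30 = $1,957.20
Check: goods available $6,523.00 = COGS $4,565.80 + ending $1,957.20

COGS = $4,565.80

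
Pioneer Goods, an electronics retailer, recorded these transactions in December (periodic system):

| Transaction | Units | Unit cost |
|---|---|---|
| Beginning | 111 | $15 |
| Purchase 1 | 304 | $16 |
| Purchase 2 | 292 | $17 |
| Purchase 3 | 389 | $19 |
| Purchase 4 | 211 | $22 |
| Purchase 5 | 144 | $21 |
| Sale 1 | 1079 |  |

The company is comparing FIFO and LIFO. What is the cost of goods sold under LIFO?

FIFO COGS: 111 @ $15 + 304 @ $16 + 292 @ $17 + 372 @ $19 = $18,561
LIFO COGS: 144 @ $21 + 211 @ $22 + 389 @ $19 + 292 @ $17 + 43 @ $16 = $20,709

COGS = $20,709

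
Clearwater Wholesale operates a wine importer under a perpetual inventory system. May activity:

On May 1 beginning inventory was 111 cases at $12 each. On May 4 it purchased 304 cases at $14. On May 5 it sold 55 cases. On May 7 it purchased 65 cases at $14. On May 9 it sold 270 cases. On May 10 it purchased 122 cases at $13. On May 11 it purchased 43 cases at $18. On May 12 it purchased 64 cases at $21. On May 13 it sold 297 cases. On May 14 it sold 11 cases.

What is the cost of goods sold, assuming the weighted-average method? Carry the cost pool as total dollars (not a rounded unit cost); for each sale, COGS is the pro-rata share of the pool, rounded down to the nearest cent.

After May 1: 111 on hand, pool $1,332.00 (≈ $12.0000 each)
After May 4: 415 on hand, pool $5,588.00 (≈ $13.4651 each)
May 5, sell 55: 55/415 × $5,588.00 → $740.57
After May 7: 425 on hand, pool $5,757.43 (≈ $13.5469 each)
May 9, sell 270: 270/425 × $5,757.43 → $3,657.66
After May 10: 277 on hand, pool $3,685.77 (≈ $13.3060 each)
After May 11: 320 on hand, pool $4,459.77 (≈ $13.9368 each)
After May 12: 384 on hand, pool $5,803.77 (≈ $15.1140 each)
May 13, sell 297: 297/384 × $5,803.77 → $4,488.85
May 14, sell 11: 11/87 × $1,314.92 → $166.25
Total COGS = $740.57 + $3,657.66 + $4,488.85 + $166.25 = $9,053.33
Ending inventory (cost pool remaining) = $1,148.67
Check: goods available $10,202.00 = COGS $9,053.33 + ending $1,148.67

COGS = $9,053.33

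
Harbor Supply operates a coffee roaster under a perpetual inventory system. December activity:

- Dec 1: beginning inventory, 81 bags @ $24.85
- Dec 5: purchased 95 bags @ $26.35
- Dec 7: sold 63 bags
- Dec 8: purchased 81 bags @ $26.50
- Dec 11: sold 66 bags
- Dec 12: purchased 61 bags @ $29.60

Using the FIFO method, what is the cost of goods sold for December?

Dec 7, 63 sold [FIFO — oldest first]: 63 @ $24.85 = $1,565.55
Dec 11, 66 sold [FIFO — oldest first]: 18 @ $24.85 + 48 @ $26.35 = $1,712.10
Total COGS = $1,565.55 + $1,712.10 = $3,277.65
Ending inventory: 47 @ $26.35 + 81 @ $26.50 + 61 @ $29.60 = $5,190.55

COGS = $3,277.65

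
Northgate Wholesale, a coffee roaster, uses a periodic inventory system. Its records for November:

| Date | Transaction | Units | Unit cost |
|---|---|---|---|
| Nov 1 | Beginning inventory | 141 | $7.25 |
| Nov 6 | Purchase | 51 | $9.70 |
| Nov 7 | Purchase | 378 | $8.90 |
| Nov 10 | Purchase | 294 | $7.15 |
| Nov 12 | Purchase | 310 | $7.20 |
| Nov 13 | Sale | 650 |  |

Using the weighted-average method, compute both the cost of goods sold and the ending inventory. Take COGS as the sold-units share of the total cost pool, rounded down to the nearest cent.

COGS = $5,102.14; ending inventory = $4,113.11

Nov 13, sell 650: 650/1174 × $9,215.25 → $5,102.14
Ending inventory (cost pool remaining) = $4,113.11
Check: goods available $9,215.25 = COGS $5,102.14 + ending $4,113.11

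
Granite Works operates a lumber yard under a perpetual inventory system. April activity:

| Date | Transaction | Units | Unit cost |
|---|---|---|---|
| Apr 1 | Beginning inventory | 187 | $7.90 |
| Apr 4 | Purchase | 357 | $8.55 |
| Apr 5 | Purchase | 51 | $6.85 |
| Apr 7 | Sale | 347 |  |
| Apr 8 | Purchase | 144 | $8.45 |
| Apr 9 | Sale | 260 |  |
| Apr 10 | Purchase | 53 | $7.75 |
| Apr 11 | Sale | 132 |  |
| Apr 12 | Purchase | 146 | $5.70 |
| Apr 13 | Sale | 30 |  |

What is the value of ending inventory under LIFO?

Ending inventory = $1,079.90

Apr 7, 347 sold [LIFO — newest first]: 51 @ $6.85 + 296 @ $8.55 = $2,880.15
Apr 9, 260 sold [LIFO — newest first]: 144 @ $8.45 + 61 @ $8.55 + 55 @ $7.90 = $2,172.85
Apr 11, 132 sold [LIFO — newest first]: 53 @ $7.75 + 79 @ $7.90 = $1,034.85
Apr 13, 30 sold [LIFO — newest first]: 30 @ $5.70 = $171.00
Total COGS = $2,880.15 + $2,172.85 + $1,034.85 + $171.00 = $6,258.85
Ending inventory: 53 @ $7.90 + 116 @ $5.70 = $1,079.90
Check: goods available $7,338.75 = COGS $6,258.85 + ending $1,079.90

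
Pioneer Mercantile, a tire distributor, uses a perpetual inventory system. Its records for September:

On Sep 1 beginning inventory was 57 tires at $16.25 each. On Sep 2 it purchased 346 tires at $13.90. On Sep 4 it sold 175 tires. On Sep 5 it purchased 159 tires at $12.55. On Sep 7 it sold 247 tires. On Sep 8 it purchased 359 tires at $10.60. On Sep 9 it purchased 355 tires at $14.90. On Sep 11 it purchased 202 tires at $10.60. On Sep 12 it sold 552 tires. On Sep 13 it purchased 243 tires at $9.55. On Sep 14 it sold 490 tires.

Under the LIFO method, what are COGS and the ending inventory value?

Sep 4, 175 sold [LIFO — newest first]: 175 @ $13.90 = $2,432.50
Sep 7, 247 sold [LIFO — newest first]: 159 @ $12.55 + 88 @ $13.90 = $3,218.65
Sep 12, 552 sold [LIFO — newest first]: 202 @ $10.60 + 350 @ $14.90 = $7,356.20
Sep 14, 490 sold [LIFO — newest first]: 243 @ $9.55 + 5 @ $14.90 + 242 @ $10.60 = $4,960.35
Total COGS = $2,432.50 + $3,218.65 + $7,356.20 + $4,960.35 = $17,967.70
Ending inventory: 57 @ $16.25 + 83 @ $13.90 + 117 @ $10.60 = $3,320.15

COGS = $17,967.70; ending inventory = $3,320.15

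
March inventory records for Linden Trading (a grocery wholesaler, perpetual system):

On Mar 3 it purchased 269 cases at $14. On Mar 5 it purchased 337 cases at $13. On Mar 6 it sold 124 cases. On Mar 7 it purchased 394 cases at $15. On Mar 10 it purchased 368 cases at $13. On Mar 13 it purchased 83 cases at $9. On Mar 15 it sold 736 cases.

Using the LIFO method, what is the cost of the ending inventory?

Ending inventory = $8,170

Mar 6, 124 sold [LIFO — newest first]: 124 @ $13 = $1,612
Mar 15, 736 sold [LIFO — newest first]: 83 @ $9 + 368 @ $13 + 285 @ $15 = $9,806
Total COGS = $1,612 + $9,806 = $11,418
Ending inventory: 269 @ $14 + 213 @ $13 + 109 @ $15 = $8,170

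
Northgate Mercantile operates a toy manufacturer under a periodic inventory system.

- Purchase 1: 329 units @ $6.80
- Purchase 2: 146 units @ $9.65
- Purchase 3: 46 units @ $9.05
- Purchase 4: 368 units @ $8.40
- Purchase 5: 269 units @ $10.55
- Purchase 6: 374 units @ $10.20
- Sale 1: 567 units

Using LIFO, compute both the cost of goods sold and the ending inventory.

COGS = $5,850.95; ending inventory = $7,955.40

Sale 1 (567) [LIFO — newest first]: 374 @ $10.20 + 193 @ $10.55 = $5,850.95
Ending inventory: 329 @ $6.80 + 146 @ $9.65 + 46 @ $9.05 + 368 @ $8.40 + 76 @ $10.55 = $7,955.40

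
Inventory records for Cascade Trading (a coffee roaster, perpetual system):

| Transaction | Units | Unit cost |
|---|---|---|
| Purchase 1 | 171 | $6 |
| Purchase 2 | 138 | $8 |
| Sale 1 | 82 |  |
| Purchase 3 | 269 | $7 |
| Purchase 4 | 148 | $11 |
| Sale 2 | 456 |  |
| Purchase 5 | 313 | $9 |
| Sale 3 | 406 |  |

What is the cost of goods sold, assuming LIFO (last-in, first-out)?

COGS = $7,888

Sale 1 (82) [LIFO — newest first]: 82 @ $8 = $656
Sale 2 (456) [LIFO — newest first]: 148 @ $11 + 269 @ $7 + 39 @ $8 = $3,823
Sale 3 (406) [LIFO — newest first]: 313 @ $9 + 17 @ $8 + 76 @ $6 = $3,409
Total COGS = $656 + $3,823 + $3,409 = $7,888
Ending inventory: 95 @ $6 = $570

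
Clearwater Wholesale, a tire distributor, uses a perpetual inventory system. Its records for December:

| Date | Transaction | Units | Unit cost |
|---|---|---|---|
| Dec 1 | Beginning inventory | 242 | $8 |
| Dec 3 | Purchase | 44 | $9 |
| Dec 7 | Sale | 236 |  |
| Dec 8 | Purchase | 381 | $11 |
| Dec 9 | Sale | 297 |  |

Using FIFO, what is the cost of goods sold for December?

Dec 7, 236 sold [FIFO — oldest first]: 236 @ $8 = $1,888
Dec 9, 297 sold [FIFO — oldest first]: 6 @ $8 + 44 @ $9 + 247 @ $11 = $3,161
Total COGS = $1,888 + $3,161 = $5,049
Ending inventory: 134 @ $11 = $1,474

COGS = $5,049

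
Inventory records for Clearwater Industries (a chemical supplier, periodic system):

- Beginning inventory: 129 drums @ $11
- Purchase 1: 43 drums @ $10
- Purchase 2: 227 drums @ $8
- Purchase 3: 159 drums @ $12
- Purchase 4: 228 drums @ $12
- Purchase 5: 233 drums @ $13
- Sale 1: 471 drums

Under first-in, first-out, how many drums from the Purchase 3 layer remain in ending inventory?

Sale 1 (471) [FIFO — oldest first]: 129 @ $11 + 43 @ $10 + 227 @ $8 + 72 @ $12 = $4,529
Ending inventory: 87 @ $12 + 228 @ $12 + 233 @ $13 = $6,809
Check: goods available $11,338 = COGS $4,529 + ending $6,809

87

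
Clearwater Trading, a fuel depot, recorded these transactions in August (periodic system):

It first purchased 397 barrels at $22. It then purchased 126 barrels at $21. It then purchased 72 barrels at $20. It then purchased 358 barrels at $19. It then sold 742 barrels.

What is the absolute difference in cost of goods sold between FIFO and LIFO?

FIFO COGS: 397 @ $22 + 126 @ $21 + 72 @ $20 + 147 @ $19 = $15,613
LIFO COGS: 358 @ $19 + 72 @ $20 + 126 @ $21 + 186 @ $22 = $14,980
Difference = |$15,613 − $14,980| = $633

$633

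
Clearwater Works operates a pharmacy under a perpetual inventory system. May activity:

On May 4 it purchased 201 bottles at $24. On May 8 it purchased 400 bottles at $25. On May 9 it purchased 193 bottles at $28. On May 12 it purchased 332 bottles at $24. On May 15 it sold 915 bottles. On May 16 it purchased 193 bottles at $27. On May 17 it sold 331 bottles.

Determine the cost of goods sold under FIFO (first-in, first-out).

May 15, 915 sold [FIFO — oldest first]: 201 @ $24 + 400 @ $25 + 193 @ $28 + 121 @ $24 = $23,132
May 17, 331 sold [FIFO — oldest first]: 211 @ $24 + 120 @ $27 = $8,304
Total COGS = $23,132 + $8,304 = $31,436
Ending inventory: 73 @ $27 = $1,971
Check: goods available $33,407 = COGS $31,436 + ending $1,971

COGS = $31,436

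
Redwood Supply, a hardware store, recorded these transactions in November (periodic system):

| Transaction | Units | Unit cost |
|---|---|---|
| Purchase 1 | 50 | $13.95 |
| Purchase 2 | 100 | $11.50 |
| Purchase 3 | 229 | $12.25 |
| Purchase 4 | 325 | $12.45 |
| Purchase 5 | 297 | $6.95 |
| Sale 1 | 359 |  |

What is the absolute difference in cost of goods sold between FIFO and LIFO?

$1,571.70

FIFO COGS: 50 @ $13.95 + 100 @ $11.50 + 209 @ $12.25 = $4,407.75
LIFO COGS: 297 @ $6.95 + 62 @ $12.45 = $2,836.05
Difference = |$4,407.75 − $2,836.05| = $1,571.70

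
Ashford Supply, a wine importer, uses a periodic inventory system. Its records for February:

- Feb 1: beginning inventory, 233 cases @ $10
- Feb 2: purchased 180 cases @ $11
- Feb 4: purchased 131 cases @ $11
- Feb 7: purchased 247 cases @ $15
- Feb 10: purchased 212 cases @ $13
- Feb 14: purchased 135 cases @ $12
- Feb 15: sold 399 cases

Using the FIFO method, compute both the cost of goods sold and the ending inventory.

COGS = $4,156; ending inventory = $9,676

Feb 15, 399 sold [FIFO — oldest first]: 233 @ $10 + 166 @ $11 = $4,156
Ending inventory: 14 @ $11 + 131 @ $11 + 247 @ $15 + 212 @ $13 + 135 @ $12 = $9,676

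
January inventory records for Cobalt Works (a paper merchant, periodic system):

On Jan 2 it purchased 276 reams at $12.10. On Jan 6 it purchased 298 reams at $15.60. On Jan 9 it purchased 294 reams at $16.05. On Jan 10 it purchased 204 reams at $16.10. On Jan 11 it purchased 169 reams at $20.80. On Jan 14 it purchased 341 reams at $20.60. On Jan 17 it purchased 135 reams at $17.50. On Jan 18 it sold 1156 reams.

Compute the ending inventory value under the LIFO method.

Ending inventory = $7,785.60

Jan 18, 1156 sold [LIFO — newest first]: 135 @ $17.50 + 341 @ $20.60 + 169 @ $20.80 + 204 @ $16.10 + 294 @ $16.05 + 13 @ $15.60 = $21,108.20
Ending inventory: 276 @ $12.10 + 285 @ $15.60 = $7,785.60
Check: goods available $28,893.80 = COGS $21,108.20 + ending $7,785.60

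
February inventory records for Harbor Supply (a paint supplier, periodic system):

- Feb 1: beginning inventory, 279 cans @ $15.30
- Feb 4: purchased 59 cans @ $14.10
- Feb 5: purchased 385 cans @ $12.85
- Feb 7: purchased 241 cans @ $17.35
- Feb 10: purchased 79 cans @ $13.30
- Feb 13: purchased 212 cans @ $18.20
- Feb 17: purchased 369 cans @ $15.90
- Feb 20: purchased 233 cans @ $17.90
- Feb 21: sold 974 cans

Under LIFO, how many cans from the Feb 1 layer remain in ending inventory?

Feb 21, 974 sold [LIFO — newest first]: 233 @ $17.90 + 369 @ $15.90 + 212 @ $18.20 + 79 @ $13.30 + 81 @ $17.35 = $16,352.25
Ending inventory: 279 @ $15.30 + 59 @ $14.10 + 385 @ $12.85 + 160 @ $17.35 = $12,823.85

279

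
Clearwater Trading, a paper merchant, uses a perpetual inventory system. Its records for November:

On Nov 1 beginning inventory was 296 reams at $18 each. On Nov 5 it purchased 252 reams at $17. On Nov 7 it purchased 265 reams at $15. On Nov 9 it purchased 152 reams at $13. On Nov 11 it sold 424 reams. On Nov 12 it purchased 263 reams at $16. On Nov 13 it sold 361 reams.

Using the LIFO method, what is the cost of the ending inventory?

Ending inventory = $7,827

Nov 11, 424 sold [LIFO — newest first]: 152 @ $13 + 265 @ $15 + 7 @ $17 = $6,070
Nov 13, 361 sold [LIFO — newest first]: 263 @ $16 + 98 @ $17 = $5,874
Total COGS = $6,070 + $5,874 = $11,944
Ending inventory: 296 @ $18 + 147 @ $17 = $7,827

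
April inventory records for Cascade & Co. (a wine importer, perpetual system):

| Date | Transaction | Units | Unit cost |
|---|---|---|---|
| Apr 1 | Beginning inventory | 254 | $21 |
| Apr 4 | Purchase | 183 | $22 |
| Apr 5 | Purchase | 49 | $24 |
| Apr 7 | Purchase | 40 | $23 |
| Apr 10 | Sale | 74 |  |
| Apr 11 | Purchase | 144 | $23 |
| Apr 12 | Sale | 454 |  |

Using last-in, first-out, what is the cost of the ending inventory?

Ending inventory = $2,982

Apr 10, 74 sold [LIFO — newest first]: 40 @ $23 + 34 @ $24 = $1,736
Apr 12, 454 sold [LIFO — newest first]: 144 @ $23 + 15 @ $24 + 183 @ $22 + 112 @ $21 = $10,050
Total COGS = $1,736 + $10,050 = $11,786
Ending inventory: 142 @ $21 = $2,982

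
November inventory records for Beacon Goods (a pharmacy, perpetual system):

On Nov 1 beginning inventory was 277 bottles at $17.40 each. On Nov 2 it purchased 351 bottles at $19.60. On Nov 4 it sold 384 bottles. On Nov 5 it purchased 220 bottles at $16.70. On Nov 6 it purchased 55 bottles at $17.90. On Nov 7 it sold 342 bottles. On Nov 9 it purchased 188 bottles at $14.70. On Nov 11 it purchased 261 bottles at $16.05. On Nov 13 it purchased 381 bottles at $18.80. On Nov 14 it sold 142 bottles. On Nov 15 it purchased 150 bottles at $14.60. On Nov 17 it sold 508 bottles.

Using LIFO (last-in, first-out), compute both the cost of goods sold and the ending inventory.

COGS = $24,540.85; ending inventory = $8,122.50

Nov 4, 384 sold [LIFO — newest first]: 351 @ $19.60 + 33 @ $17.40 = $7,453.80
Nov 7, 342 sold [LIFO — newest first]: 55 @ $17.90 + 220 @ $16.70 + 67 @ $17.40 = $5,824.30
Nov 14, 142 sold [LIFO — newest first]: 142 @ $18.80 = $2,669.60
Nov 17, 508 sold [LIFO — newest first]: 150 @ $14.60 + 239 @ $18.80 + 119 @ $16.05 = $8,593.15
Total COGS = $7,453.80 + $5,824.30 + $2,669.60 + $8,593.15 = $24,540.85
Ending inventory: 177 @ $17.40 + 188 @ $14.70 + 142 @ $16.05 = $8,122.50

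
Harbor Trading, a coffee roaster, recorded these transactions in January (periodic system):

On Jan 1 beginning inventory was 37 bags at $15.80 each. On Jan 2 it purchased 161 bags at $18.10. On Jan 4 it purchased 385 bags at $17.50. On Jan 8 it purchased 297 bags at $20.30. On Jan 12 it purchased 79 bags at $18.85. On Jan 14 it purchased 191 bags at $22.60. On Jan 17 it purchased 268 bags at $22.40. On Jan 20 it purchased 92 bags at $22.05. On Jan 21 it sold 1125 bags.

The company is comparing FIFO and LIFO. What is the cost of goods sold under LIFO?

FIFO COGS: 37 @ $15.80 + 161 @ $18.10 + 385 @ $17.50 + 297 @ $20.30 + 79 @ $18.85 + 166 @ $22.60 = $21,506.05
LIFO COGS: 92 @ $22.05 + 268 @ $22.40 + 191 @ $22.60 + 79 @ $18.85 + 297 @ $20.30 + 198 @ $17.50 = $23,331.65

COGS = $23,331.65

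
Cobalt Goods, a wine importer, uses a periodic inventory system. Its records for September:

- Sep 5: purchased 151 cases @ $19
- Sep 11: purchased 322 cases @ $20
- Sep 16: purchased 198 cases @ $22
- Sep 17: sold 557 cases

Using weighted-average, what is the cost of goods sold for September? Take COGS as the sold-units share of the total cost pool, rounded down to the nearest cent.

COGS = $11,343.37

Sep 17, sell 557: 557/671 × $13,665.00 → $11,343.37
Ending inventory (cost pool remaining) = $2,321.63
Check: goods available $13,665.00 = COGS $11,343.37 + ending $2,321.63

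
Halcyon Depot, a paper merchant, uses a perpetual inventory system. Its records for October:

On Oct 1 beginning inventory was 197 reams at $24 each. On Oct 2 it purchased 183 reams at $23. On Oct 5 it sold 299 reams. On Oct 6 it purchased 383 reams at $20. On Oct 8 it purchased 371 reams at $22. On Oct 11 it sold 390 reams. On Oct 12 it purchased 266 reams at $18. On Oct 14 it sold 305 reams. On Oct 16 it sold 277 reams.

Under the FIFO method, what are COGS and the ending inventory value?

Oct 5, 299 sold [FIFO — oldest first]: 197 @ $24 + 102 @ $23 = $7,074
Oct 11, 390 sold [FIFO — oldest first]: 81 @ $23 + 309 @ $20 = $8,043
Oct 14, 305 sold [FIFO — oldest first]: 74 @ $20 + 231 @ $22 = $6,562
Oct 16, 277 sold [FIFO — oldest first]: 140 @ $22 + 137 @ $18 = $5,546
Total COGS = $7,074 + $8,043 + $6,562 + $5,546 = $27,225
Ending inventory: 129 @ $18 = $2,322
Check: goods available $29,547 = COGS $27,225 + ending $2,322

COGS = $27,225; ending inventory = $2,322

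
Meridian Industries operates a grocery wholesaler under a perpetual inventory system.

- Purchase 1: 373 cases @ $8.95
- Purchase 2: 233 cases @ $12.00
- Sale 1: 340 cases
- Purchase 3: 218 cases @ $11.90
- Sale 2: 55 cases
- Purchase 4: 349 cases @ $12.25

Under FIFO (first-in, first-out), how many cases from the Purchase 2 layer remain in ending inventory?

211

Sale 1 (340) [FIFO — oldest first]: 340 @ $8.95 = $3,043.00
Sale 2 (55) [FIFO — oldest first]: 33 @ $8.95 + 22 @ $12.00 = $559.35
Total COGS = $3,043.00 + $559.35 = $3,602.35
Ending inventory: 211 @ $12.00 + 218 @ $11.90 + 349 @ $12.25 = $9,401.45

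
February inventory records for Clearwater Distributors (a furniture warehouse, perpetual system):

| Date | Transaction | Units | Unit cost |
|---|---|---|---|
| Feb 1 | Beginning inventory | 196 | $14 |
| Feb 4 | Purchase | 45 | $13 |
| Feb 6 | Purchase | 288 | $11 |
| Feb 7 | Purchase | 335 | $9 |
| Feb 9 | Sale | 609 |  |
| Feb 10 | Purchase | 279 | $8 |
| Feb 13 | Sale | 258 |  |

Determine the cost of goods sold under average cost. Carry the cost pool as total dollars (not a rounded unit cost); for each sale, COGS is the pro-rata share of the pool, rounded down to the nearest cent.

COGS = $9,139.38

After Feb 1: 196 on hand, pool $2,744.00 (≈ $14.0000 each)
After Feb 4: 241 on hand, pool $3,329.00 (≈ $13.8133 each)
After Feb 6: 529 on hand, pool $6,497.00 (≈ $12.2817 each)
After Feb 7: 864 on hand, pool $9,512.00 (≈ $11.0093 each)
Feb 9, sell 609: 609/864 × $9,512.00 → $6,704.63
After Feb 10: 534 on hand, pool $5,039.37 (≈ $9.4370 each)
Feb 13, sell 258: 258/534 × $5,039.37 → $2,434.75
Total COGS = $6,704.63 + $2,434.75 = $9,139.38
Ending inventory (cost pool remaining) = $2,604.62
Check: goods available $11,744.00 = COGS $9,139.38 + ending $2,604.62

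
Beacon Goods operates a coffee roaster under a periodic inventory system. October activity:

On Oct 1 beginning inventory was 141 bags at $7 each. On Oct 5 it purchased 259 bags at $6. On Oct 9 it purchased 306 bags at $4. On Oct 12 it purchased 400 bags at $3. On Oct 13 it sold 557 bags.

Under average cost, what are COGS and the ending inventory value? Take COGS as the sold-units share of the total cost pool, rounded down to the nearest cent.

Oct 13, sell 557: 557/1106 × $4,965.00 → $2,500.45
Ending inventory (cost pool remaining) = $2,464.55
Check: goods available $4,965.00 = COGS $2,500.45 + ending $2,464.55

COGS = $2,500.45; ending inventory = $2,464.55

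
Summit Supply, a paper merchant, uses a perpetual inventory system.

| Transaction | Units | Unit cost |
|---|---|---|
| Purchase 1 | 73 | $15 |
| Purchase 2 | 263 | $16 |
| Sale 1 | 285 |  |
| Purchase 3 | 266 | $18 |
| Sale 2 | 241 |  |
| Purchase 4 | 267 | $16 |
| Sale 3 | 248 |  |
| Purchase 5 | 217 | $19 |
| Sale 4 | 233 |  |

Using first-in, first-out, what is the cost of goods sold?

COGS = $16,985

Sale 1 (285) [FIFO — oldest first]: 73 @ $15 + 212 @ $16 = $4,487
Sale 2 (241) [FIFO — oldest first]: 51 @ $16 + 190 @ $18 = $4,236
Sale 3 (248) [FIFO — oldest first]: 76 @ $18 + 172 @ $16 = $4,120
Sale 4 (233) [FIFO — oldest first]: 95 @ $16 + 138 @ $19 = $4,142
Total COGS = $4,487 + $4,236 + $4,120 + $4,142 = $16,985
Ending inventory: 79 @ $19 = $1,501
Check: goods available $18,486 = COGS $16,985 + ending $1,501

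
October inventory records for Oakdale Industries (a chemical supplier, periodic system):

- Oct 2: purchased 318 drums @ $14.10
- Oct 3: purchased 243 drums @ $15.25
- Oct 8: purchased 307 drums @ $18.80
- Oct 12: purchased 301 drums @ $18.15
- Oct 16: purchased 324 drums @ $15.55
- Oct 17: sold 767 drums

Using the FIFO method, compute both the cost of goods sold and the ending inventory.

Oct 17, 767 sold [FIFO — oldest first]: 318 @ $14.10 + 243 @ $15.25 + 206 @ $18.80 = $12,062.35
Ending inventory: 101 @ $18.80 + 301 @ $18.15 + 324 @ $15.55 = $12,400.15

COGS = $12,062.35; ending inventory = $12,400.15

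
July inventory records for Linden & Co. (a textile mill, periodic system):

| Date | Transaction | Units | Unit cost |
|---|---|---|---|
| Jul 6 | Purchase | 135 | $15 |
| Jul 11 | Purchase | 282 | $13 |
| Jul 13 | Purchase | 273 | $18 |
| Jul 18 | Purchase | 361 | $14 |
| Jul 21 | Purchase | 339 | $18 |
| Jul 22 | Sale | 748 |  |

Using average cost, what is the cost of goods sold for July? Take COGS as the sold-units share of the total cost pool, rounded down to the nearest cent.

COGS = $11,710.23

Jul 22, sell 748: 748/1390 × $21,761.00 → $11,710.23
Ending inventory (cost pool remaining) = $10,050.77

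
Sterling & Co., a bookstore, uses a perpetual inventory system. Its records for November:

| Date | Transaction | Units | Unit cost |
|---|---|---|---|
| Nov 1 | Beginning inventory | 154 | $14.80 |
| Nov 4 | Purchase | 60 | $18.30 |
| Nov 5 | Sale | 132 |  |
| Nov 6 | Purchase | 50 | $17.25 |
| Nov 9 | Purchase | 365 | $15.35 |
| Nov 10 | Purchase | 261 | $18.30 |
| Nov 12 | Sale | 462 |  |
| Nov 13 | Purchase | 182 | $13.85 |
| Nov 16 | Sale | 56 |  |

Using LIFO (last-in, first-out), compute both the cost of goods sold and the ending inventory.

Nov 5, 132 sold [LIFO — newest first]: 60 @ $18.30 + 72 @ $14.80 = $2,163.60
Nov 12, 462 sold [LIFO — newest first]: 261 @ $18.30 + 201 @ $15.35 = $7,861.65
Nov 16, 56 sold [LIFO — newest first]: 56 @ $13.85 = $775.60
Total COGS = $2,163.60 + $7,861.65 + $775.60 = $10,800.85
Ending inventory: 82 @ $14.80 + 50 @ $17.25 + 164 @ $15.35 + 126 @ $13.85 = $6,338.60
Check: goods available $17,139.45 = COGS $10,800.85 + ending $6,338.60

COGS = $10,800.85; ending inventory = $6,338.60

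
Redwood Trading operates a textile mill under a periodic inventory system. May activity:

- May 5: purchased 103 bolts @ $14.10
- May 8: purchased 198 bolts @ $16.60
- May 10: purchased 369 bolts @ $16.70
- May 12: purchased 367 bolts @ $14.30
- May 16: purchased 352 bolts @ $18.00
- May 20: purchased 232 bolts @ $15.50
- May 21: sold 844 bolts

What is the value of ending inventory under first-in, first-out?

Ending inventory = $12,691.90

May 21, 844 sold [FIFO — oldest first]: 103 @ $14.10 + 198 @ $16.60 + 369 @ $16.70 + 174 @ $14.30 = $13,389.60
Ending inventory: 193 @ $14.30 + 352 @ $18.00 + 232 @ $15.50 = $12,691.90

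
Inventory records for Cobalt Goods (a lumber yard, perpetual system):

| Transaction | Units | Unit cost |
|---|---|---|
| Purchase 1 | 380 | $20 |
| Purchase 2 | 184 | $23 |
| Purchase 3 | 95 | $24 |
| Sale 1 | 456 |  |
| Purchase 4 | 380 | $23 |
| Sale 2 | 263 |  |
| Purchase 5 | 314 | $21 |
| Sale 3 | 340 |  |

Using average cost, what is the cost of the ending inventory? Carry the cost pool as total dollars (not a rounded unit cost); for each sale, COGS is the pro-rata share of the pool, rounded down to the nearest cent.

Ending inventory = $6,388.86

After Purchase 1: 380 on hand, pool $7,600.00 (≈ $20.0000 each)
After Purchase 2: 564 on hand, pool $11,832.00 (≈ $20.9787 each)
After Purchase 3: 659 on hand, pool $14,112.00 (≈ $21.4143 each)
Sale 1, sell 456: 456/659 × $14,112.00 → $9,764.90
After Purchase 4: 583 on hand, pool $13,087.10 (≈ $22.4479 each)
Sale 2, sell 263: 263/583 × $13,087.10 → $5,903.78
After Purchase 5: 634 on hand, pool $13,777.32 (≈ $21.7308 each)
Sale 3, sell 340: 340/634 × $13,777.32 → $7,388.46
Total COGS = $9,764.90 + $5,903.78 + $7,388.46 = $23,057.14
Ending inventory (cost pool remaining) = $6,388.86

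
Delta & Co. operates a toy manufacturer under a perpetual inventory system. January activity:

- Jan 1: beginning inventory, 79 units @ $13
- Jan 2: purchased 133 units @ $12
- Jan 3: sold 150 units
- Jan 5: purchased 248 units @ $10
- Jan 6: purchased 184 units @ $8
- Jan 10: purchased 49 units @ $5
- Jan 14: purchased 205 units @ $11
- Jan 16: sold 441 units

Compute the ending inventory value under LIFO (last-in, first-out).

Jan 3, 150 sold [LIFO — newest first]: 133 @ $12 + 17 @ $13 = $1,817
Jan 16, 441 sold [LIFO — newest first]: 205 @ $11 + 49 @ $5 + 184 @ $8 + 3 @ $10 = $4,002
Total COGS = $1,817 + $4,002 = $5,819
Ending inventory: 62 @ $13 + 245 @ $10 = $3,256

Ending inventory = $3,256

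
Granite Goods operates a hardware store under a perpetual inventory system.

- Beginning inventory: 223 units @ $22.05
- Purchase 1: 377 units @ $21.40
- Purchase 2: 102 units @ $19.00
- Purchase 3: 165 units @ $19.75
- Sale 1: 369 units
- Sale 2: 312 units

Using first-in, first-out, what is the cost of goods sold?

COGS = $14,523.95

Sale 1 (369) [FIFO — oldest first]: 223 @ $22.05 + 146 @ $21.40 = $8,041.55
Sale 2 (312) [FIFO — oldest first]: 231 @ $21.40 + 81 @ $19.00 = $6,482.40
Total COGS = $8,041.55 + $6,482.40 = $14,523.95
Ending inventory: 21 @ $19.00 + 165 @ $19.75 = $3,657.75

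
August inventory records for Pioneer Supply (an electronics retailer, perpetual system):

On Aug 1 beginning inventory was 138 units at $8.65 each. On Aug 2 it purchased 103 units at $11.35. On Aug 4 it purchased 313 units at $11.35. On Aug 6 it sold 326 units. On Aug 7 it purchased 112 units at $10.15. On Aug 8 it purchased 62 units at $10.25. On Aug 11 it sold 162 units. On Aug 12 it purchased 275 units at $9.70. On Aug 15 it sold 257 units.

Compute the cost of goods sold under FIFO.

Aug 6, 326 sold [FIFO — oldest first]: 138 @ $8.65 + 103 @ $11.35 + 85 @ $11.35 = $3,327.50
Aug 11, 162 sold [FIFO — oldest first]: 162 @ $11.35 = $1,838.70
Aug 15, 257 sold [FIFO — oldest first]: 66 @ $11.35 + 112 @ $10.15 + 62 @ $10.25 + 17 @ $9.70 = $2,686.30
Total COGS = $3,327.50 + $1,838.70 + $2,686.30 = $7,852.50
Ending inventory: 258 @ $9.70 = $2,502.60

COGS = $7,852.50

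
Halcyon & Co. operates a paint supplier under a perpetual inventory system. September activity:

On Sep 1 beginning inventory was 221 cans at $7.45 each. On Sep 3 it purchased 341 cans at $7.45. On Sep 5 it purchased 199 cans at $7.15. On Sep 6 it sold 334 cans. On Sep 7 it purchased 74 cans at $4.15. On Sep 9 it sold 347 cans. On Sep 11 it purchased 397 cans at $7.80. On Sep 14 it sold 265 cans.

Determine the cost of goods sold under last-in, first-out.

Sep 6, 334 sold [LIFO — newest first]: 199 @ $7.15 + 135 @ $7.45 = $2,428.60
Sep 9, 347 sold [LIFO — newest first]: 74 @ $4.15 + 206 @ $7.45 + 67 @ $7.45 = $2,340.95
Sep 14, 265 sold [LIFO — newest first]: 265 @ $7.80 = $2,067.00
Total COGS = $2,428.60 + $2,340.95 + $2,067.00 = $6,836.55
Ending inventory: 154 @ $7.45 + 132 @ $7.80 = $2,176.90
Check: goods available $9,013.45 = COGS $6,836.55 + ending $2,176.90

COGS = $6,836.55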